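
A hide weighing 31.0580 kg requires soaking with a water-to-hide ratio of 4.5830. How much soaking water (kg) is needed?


Formula: Water = hide_weight * ratio
Substituting: Water = 31.0580 * 4.5830
Result: 142.3388 kg


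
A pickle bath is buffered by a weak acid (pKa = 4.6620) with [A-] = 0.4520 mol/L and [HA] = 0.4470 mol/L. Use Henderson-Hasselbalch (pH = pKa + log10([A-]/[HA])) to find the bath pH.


ratio = [A-] / [HA] = 0.4520 / 0.4470 = 1.0112
log10(ratio) = 0.00483091
pH = pKa + log10(ratio) = 4.6620 + 0.00483091 = 4.6668


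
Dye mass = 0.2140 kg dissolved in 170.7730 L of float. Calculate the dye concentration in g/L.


Formula: Conc = dye_mass(kg) / volume(L) * 1000
Substituting: Conc = 0.2140 / 170.7730 * 1000
Result: 1.2531 g/L


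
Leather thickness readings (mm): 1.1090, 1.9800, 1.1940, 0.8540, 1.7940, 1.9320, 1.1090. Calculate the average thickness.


Formula: Average = sum / n
Substituting: Average = 9.9720 / 7
Result: 1.4246 mm


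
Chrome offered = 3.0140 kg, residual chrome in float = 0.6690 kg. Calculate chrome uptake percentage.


Formula: Uptake = (offered - residual) / offered * 100
Substituting: Uptake = (3.0140 - 0.6690) / 3.0140 * 100
Result: 77.8036 %


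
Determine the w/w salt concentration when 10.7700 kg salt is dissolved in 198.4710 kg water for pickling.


Formula: Conc = salt / (water + salt) * 100
Substituting: Conc = 10.7700 / (198.4710 + 10.7700) * 100
Result: 5.1472 %


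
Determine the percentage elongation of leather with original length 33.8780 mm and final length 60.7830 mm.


Formula: Elongation = (Lf - L0) / L0 * 100
Substituting: Elongation = (60.7830 - 33.8780) / 33.8780 * 100
Result: 79.4173 %


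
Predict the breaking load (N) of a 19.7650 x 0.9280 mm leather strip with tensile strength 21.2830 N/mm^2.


Formula: F = TS * w * t
Substituting: F = 21.2830 * 19.7650 * 0.9280
Result: 390.3711 N


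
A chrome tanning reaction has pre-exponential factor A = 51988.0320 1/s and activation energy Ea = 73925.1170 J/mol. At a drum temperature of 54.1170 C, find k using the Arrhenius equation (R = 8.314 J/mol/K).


T_K = T_C + 273.15 = 54.1170 + 273.15 = 327.2670 K
exponent = -Ea / (R * T_K) = -73925.1170 / (8.314 * 327.2670) = -27.1694
k = A * exp(exponent) = 51988.0320 * exp(-27.1694) = 8.2488e-08 1/s


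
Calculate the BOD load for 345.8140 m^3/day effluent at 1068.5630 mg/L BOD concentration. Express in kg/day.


Formula: BOD_load = volume * conc / 1000
Substituting: BOD_load = 345.8140 * 1068.5630 / 1000
Result: 369.5240 kg/day


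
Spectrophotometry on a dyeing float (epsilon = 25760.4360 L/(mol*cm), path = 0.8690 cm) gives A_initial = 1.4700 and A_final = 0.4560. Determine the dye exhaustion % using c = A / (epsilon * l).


c_initial = A_i / (epsilon * l) = 1.4700 / (25760.4360 * 0.8690) = 6.5667e-05 mol/L
c_final = A_f / (epsilon * l) = 0.4560 / (25760.4360 * 0.8690) = 2.0370e-05 mol/L
Exhaustion = (c_initial - c_final) / c_initial * 100 = (6.5667e-05 - 2.0370e-05) / 6.5667e-05 * 100 = 68.9796 %


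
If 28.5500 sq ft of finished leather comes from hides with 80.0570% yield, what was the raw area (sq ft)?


Formula: raw = finished * 100 / yield
Substituting: raw = 28.5500 * 100 / 80.0570
Result: 35.6621 sq ft


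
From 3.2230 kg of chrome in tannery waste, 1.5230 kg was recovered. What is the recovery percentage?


Formula: Recovery = recovered / input * 100
Substituting: Recovery = 1.5230 / 3.2230 * 100
Result: 47.2541 %


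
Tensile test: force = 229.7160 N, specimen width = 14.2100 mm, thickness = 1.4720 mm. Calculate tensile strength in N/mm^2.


Formula: TS = force / (width * thickness)
Substituting: TS = 229.7160 / (14.2100 * 1.4720)
Result: 10.9822 N/mm^2


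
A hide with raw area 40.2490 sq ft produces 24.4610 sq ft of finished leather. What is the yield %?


Formula: Yield = finished / raw * 100
Substituting: Yield = 24.4610 / 40.2490 * 100
Result: 60.7742 %


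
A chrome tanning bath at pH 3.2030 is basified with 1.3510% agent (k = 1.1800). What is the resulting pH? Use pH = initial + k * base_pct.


Formula: pH_final = pH_initial + k * base_pct
Substituting: pH_final = 3.2030 + 1.1800 * 1.3510
Result: 4.7972


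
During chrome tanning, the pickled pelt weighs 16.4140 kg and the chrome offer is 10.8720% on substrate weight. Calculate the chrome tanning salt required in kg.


Formula: Chrome = substrate * pct / 100
Substituting: Chrome = 16.4140 * 10.8720 / 100
Result: 1.7845 kg


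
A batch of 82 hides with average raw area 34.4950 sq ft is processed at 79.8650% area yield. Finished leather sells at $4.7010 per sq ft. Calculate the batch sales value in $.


Raw_total = N * avg_area = 82 * 34.4950 = 2828.5900 sq ft
Finished = Raw_total * yield / 100 = 2828.5900 * 79.8650 / 100 = 2259.0534 sq ft
Value = Finished * price = 2259.0534 * 4.7010 = 10619.8100 $


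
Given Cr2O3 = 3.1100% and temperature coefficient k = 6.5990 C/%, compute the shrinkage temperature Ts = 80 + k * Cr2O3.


Formula: Ts = 80 + k * Cr2O3
Substituting: Ts = 80 + 6.5990 * 3.1100
Result: 100.5229 C


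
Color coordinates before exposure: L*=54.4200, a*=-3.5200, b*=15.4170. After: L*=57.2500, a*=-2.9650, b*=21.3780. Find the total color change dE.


dL = 2.8300, da = 0.5550, db = 5.9610
dE = sqrt(2.8300^2 + 0.5550^2 + 5.9610^2) = 6.6220


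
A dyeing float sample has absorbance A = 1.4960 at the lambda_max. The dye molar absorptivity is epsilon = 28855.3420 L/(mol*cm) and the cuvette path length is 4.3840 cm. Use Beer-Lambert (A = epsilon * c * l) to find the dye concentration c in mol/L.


Formula: c = A / (epsilon * l)
Substituting: c = 1.4960 / (28855.3420 * 4.3840)
Result: 1.1826e-05 mol/L


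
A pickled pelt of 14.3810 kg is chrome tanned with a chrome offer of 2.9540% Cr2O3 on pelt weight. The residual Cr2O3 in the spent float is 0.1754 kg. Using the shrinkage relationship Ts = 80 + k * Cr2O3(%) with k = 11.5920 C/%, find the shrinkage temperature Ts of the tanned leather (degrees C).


Offered = pelt * offer_pct / 100 = 14.3810 * 2.9540 / 100 = 0.4248 kg
Uptake = offered - residual = 0.4248 - 0.1754 = 0.2494 kg
Cr2O3% on pelt = uptake / pelt * 100 = 0.2494 / 14.3810 * 100 = 1.7343 %
Ts = 80 + k * Cr2O3% = 80 + 11.5920 * 1.7343 = 100.1044 C


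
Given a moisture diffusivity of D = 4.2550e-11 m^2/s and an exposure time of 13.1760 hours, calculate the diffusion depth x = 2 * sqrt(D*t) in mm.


t = 13.1760 hr * 3600 = 47433.6000 s
D * t = 4.2550e-11 * 47433.6000 = 2.0183e-06
x = 2 * sqrt(D*t) = 2 * sqrt(2.0183e-06) = 0.00284134 m = 2.8413 mm


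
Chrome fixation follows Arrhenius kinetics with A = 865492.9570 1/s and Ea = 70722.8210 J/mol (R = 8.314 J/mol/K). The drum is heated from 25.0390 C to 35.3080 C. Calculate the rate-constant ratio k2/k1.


T1 = 25.0390 + 273.15 = 298.1890 K; T2 = 35.3080 + 273.15 = 308.4580 K
k1 = A * exp(-Ea/(R*T1)) = 865492.9570 * exp(-70722.8210/(8.314*298.1890)) = 3.5326e-07 1/s
k2 = A * exp(-Ea/(R*T2)) = 865492.9570 * exp(-70722.8210/(8.314*308.4580)) = 9.1316e-07 1/s
k2/k1 = 9.1316e-07 / 3.5326e-07 = 2.5850


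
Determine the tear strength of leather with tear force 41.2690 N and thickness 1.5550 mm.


Formula: Tear strength = force / thickness
Substituting: Tear strength = 41.2690 / 1.5550
Result: 26.5395 N/mm


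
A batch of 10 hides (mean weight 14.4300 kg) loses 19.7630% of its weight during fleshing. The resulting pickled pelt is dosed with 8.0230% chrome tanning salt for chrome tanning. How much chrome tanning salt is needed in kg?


Total_raw = N * avg_wt = 10 * 14.4300 = 144.3000 kg
Substrate = Total_raw * (1 - loss/100) = 144.3000 * (1 - 19.7630/100) = 115.7820 kg
Chrome = Substrate * pct / 100 = 115.7820 * 8.0230 / 100 = 9.2892 kg


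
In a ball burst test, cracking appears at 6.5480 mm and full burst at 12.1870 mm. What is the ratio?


Formula: Ratio = crack / burst
Substituting: Ratio = 6.5480 / 12.1870
Result: 0.5373


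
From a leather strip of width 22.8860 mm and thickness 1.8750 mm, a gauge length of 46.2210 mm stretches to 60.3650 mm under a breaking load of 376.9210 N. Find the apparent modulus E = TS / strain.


TS = F / (w * t) = 376.9210 / (22.8860 * 1.8750) = 8.7837 N/mm^2
strain = (Lf - L0) / L0 = (60.3650 - 46.2210) / 46.2210 = 0.3060
E = TS / strain = 8.7837 / 0.3060 = 28.7043 N/mm^2


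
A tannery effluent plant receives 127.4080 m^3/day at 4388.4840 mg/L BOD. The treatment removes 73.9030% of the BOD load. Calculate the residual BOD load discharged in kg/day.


Load_in = volume * conc / 1000 = 127.4080 * 4388.4840 / 1000 = 559.1280 kg/day
Removed = Load_in * eff / 100 = 559.1280 * 73.9030 / 100 = 413.2123 kg/day
Load_out = Load_in - Removed = 559.1280 - 413.2123 = 145.9156 kg/day


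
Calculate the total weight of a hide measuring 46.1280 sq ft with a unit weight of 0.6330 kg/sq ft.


Formula: Weight = area * weight_per_sqft
Substituting: Weight = 46.1280 * 0.6330
Result: 29.1990 kg


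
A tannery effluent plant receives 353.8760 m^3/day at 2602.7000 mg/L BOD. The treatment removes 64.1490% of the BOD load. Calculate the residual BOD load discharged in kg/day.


Load_in = volume * conc / 1000 = 353.8760 * 2602.7000 / 1000 = 921.0331 kg/day
Removed = Load_in * eff / 100 = 921.0331 * 64.1490 / 100 = 590.8335 kg/day
Load_out = Load_in - Removed = 921.0331 - 590.8335 = 330.1996 kg/day


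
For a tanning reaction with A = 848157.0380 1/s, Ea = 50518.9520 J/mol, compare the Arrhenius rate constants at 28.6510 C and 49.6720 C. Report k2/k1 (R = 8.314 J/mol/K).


T1 = 28.6510 + 273.15 = 301.8010 K; T2 = 49.6720 + 273.15 = 322.8220 K
k1 = A * exp(-Ea/(R*T1)) = 848157.0380 * exp(-50518.9520/(8.314*301.8010)) = 0.0015294 1/s
k2 = A * exp(-Ea/(R*T2)) = 848157.0380 * exp(-50518.9520/(8.314*322.8220)) = 0.00567408 1/s
k2/k1 = 0.00567408 / 0.0015294 = 3.7100


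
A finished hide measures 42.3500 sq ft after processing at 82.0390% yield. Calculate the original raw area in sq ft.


Formula: raw = finished * 100 / yield
Substituting: raw = 42.3500 * 100 / 82.0390
Result: 51.6218 sq ft


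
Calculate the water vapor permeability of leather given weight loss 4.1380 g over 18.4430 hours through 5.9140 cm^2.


Formula: WVP = loss / (area * time)
Substituting: WVP = 4.1380 / (5.9140 * 18.4430)
Result: 0.0379383 g/(cm^2*hr)


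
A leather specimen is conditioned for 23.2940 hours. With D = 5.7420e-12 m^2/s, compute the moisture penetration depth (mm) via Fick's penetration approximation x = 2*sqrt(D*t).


t = 23.2940 hr * 3600 = 83858.4000 s
D * t = 5.7420e-12 * 83858.4000 = 4.8151e-07
x = 2 * sqrt(D*t) = 2 * sqrt(4.8151e-07) = 0.00138783 m = 1.3878 mm


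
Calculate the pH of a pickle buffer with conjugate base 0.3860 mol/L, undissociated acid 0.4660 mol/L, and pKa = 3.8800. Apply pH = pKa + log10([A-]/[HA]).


ratio = [A-] / [HA] = 0.3860 / 0.4660 = 0.8283
log10(ratio) = -0.0817986
pH = pKa + log10(ratio) = 3.8800 - 0.0817986 = 3.7982


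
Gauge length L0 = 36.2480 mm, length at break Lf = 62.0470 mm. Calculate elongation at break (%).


Formula: Elongation = (Lf - L0) / L0 * 100
Substituting: Elongation = (62.0470 - 36.2480) / 36.2480 * 100
Result: 71.1736 %


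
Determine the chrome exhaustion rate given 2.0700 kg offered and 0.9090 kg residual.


Formula: Uptake = (offered - residual) / offered * 100
Substituting: Uptake = (2.0700 - 0.9090) / 2.0700 * 100
Result: 56.0870 %


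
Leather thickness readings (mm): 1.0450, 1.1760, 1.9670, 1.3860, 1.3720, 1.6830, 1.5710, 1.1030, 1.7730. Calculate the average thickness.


Formula: Average = sum / n
Substituting: Average = 13.0760 / 9
Result: 1.4529 mm


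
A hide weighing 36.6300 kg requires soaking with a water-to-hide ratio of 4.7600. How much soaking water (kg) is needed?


Formula: Water = hide_weight * ratio
Substituting: Water = 36.6300 * 4.7600
Result: 174.3588 kg


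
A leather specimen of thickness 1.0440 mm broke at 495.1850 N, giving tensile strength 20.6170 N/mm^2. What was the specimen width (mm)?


Formula: w = F / (TS * t)
Substituting: w = 495.1850 / (20.6170 * 1.0440)
Result: 23.0060 mm


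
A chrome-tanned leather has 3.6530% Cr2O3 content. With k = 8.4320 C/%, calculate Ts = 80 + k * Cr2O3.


Formula: Ts = 80 + k * Cr2O3
Substituting: Ts = 80 + 8.4320 * 3.6530
Result: 110.8021 C


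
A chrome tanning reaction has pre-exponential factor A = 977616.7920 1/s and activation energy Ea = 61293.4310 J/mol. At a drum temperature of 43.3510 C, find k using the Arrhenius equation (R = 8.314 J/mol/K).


T_K = T_C + 273.15 = 43.3510 + 273.15 = 316.5010 K
exponent = -Ea / (R * T_K) = -61293.4310 / (8.314 * 316.5010) = -23.2932
k = A * exp(exponent) = 977616.7920 * exp(-23.2932) = 7.4829e-05 1/s


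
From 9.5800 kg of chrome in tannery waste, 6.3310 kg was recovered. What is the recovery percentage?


Formula: Recovery = recovered / input * 100
Substituting: Recovery = 6.3310 / 9.5800 * 100
Result: 66.0856 %


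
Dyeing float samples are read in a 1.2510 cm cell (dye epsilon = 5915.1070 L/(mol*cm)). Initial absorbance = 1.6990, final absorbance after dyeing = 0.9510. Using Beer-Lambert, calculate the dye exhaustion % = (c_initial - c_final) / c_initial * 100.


c_initial = A_i / (epsilon * l) = 1.6990 / (5915.1070 * 1.2510) = 2.2960e-04 mol/L
c_final = A_f / (epsilon * l) = 0.9510 / (5915.1070 * 1.2510) = 1.2852e-04 mol/L
Exhaustion = (c_initial - c_final) / c_initial * 100 = (2.2960e-04 - 1.2852e-04) / 2.2960e-04 * 100 = 44.0259 %


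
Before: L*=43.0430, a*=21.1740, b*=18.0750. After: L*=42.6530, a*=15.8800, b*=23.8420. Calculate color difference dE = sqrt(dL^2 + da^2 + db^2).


dL = -0.3900, da = -5.2940, db = 5.7670
dE = sqrt((-0.3900)^2 + (-5.2940)^2 + 5.7670^2) = 7.8382


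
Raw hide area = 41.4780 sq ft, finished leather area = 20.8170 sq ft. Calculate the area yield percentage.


Formula: Yield = finished / raw * 100
Substituting: Yield = 20.8170 / 41.4780 * 100
Result: 50.1881 %


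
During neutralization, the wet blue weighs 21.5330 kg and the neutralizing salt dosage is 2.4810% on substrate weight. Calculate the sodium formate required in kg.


Formula: Neutralizer = substrate * pct / 100
Substituting: Neutralizer = 21.5330 * 2.4810 / 100
Result: 0.5342 kg


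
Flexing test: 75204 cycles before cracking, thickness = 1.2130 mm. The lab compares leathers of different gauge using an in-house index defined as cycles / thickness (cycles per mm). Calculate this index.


Formula: Index = cycles / thickness
Substituting: Index = 75204 / 1.2130
Result: 61998.3512 cycles/mm


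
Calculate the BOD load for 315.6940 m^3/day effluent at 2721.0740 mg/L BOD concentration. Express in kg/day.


Formula: BOD_load = volume * conc / 1000
Substituting: BOD_load = 315.6940 * 2721.0740 / 1000
Result: 859.0267 kg/day


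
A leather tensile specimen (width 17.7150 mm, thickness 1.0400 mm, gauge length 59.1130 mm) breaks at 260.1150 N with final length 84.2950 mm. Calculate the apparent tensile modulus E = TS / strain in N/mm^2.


TS = F / (w * t) = 260.1150 / (17.7150 * 1.0400) = 14.1186 N/mm^2
strain = (Lf - L0) / L0 = (84.2950 - 59.1130) / 59.1130 = 0.4260
E = TS / strain = 14.1186 / 0.4260 = 33.1424 N/mm^2


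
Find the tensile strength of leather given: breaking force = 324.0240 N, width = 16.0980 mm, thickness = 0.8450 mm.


Formula: TS = force / (width * thickness)
Substituting: TS = 324.0240 / (16.0980 * 0.8450)
Result: 23.8204 N/mm^2


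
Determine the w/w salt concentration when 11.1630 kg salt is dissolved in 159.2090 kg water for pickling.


Formula: Conc = salt / (water + salt) * 100
Substituting: Conc = 11.1630 / (159.2090 + 11.1630) * 100
Result: 6.5521 %


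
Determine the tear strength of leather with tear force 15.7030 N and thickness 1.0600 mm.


Formula: Tear strength = force / thickness
Substituting: Tear strength = 15.7030 / 1.0600
Result: 14.8142 N/mm


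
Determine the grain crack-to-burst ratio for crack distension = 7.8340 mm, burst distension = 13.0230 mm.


Formula: Ratio = crack / burst
Substituting: Ratio = 7.8340 / 13.0230
Result: 0.6016


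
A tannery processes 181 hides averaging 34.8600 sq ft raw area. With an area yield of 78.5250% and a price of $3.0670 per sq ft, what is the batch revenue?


Raw_total = N * avg_area = 181 * 34.8600 = 6309.6600 sq ft
Finished = Raw_total * yield / 100 = 6309.6600 * 78.5250 / 100 = 4954.6605 sq ft
Value = Finished * price = 4954.6605 * 3.0670 = 15195.9438 $


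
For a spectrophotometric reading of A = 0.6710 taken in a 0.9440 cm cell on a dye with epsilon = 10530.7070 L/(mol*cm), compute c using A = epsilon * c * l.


Formula: c = A / (epsilon * l)
Substituting: c = 0.6710 / (10530.7070 * 0.9440)
Result: 6.7498e-05 mol/L


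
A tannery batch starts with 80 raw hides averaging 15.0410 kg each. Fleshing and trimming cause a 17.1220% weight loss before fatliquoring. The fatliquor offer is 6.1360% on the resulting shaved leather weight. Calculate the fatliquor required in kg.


Total_raw = N * avg_wt = 80 * 15.0410 = 1203.2800 kg
Substrate = Total_raw * (1 - loss/100) = 1203.2800 * (1 - 17.1220/100) = 997.2544 kg
Fat = Substrate * pct / 100 = 997.2544 * 6.1360 / 100 = 61.1915 kg


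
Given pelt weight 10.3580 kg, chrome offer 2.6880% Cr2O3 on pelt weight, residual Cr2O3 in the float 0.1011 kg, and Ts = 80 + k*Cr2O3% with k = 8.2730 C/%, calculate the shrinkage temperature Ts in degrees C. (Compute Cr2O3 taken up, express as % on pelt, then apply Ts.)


Offered = pelt * offer_pct / 100 = 10.3580 * 2.6880 / 100 = 0.2784 kg
Uptake = offered - residual = 0.2784 - 0.1011 = 0.1773 kg
Cr2O3% on pelt = uptake / pelt * 100 = 0.1773 / 10.3580 * 100 = 1.7119 %
Ts = 80 + k * Cr2O3% = 80 + 8.2730 * 1.7119 = 94.1629 C


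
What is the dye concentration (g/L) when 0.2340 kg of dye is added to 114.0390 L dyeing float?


Formula: Conc = dye_mass(kg) / volume(L) * 1000
Substituting: Conc = 0.2340 / 114.0390 * 1000
Result: 2.0519 g/L


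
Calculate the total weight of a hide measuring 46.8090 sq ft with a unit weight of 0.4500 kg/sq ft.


Formula: Weight = area * weight_per_sqft
Substituting: Weight = 46.8090 * 0.4500
Result: 21.0640 kg


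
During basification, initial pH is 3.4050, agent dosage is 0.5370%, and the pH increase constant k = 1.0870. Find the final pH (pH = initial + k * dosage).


Formula: pH_final = pH_initial + k * base_pct
Substituting: pH_final = 3.4050 + 1.0870 * 0.5370
Result: 3.9887


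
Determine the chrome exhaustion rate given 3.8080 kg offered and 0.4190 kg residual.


Formula: Uptake = (offered - residual) / offered * 100
Substituting: Uptake = (3.8080 - 0.4190) / 3.8080 * 100
Result: 88.9968 %


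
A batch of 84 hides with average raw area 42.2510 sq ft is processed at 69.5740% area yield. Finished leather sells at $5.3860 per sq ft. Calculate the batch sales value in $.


Raw_total = N * avg_area = 84 * 42.2510 = 3549.0840 sq ft
Finished = Raw_total * yield / 100 = 3549.0840 * 69.5740 / 100 = 2469.2397 sq ft
Value = Finished * price = 2469.2397 * 5.3860 = 13299.3250 $


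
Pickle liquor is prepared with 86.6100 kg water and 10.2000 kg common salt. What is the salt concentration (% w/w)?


Formula: Conc = salt / (water + salt) * 100
Substituting: Conc = 10.2000 / (86.6100 + 10.2000) * 100
Result: 10.5361 %


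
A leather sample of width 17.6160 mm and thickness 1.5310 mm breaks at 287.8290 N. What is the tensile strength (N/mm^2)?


Formula: TS = force / (width * thickness)
Substituting: TS = 287.8290 / (17.6160 * 1.5310)
Result: 10.6722 N/mm^2


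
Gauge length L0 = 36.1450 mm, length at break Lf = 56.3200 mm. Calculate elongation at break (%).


Formula: Elongation = (Lf - L0) / L0 * 100
Substituting: Elongation = (56.3200 - 36.1450) / 36.1450 * 100
Result: 55.8168 %


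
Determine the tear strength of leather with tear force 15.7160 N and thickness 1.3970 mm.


Formula: Tear strength = force / thickness
Substituting: Tear strength = 15.7160 / 1.3970
Result: 11.2498 N/mm


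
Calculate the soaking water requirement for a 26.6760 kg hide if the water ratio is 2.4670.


Formula: Water = hide_weight * ratio
Substituting: Water = 26.6760 * 2.4670
Result: 65.8097 kg


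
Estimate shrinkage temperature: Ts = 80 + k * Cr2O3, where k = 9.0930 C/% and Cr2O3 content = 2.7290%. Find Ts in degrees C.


Formula: Ts = 80 + k * Cr2O3
Substituting: Ts = 80 + 9.0930 * 2.7290
Result: 104.8148 C


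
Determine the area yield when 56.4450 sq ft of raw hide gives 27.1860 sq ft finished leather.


Formula: Yield = finished / raw * 100
Substituting: Yield = 27.1860 / 56.4450 * 100
Result: 48.1637 %


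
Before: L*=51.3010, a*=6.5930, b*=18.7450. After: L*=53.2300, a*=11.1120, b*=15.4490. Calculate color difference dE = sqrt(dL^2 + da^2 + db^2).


dL = 1.9290, da = 4.5190, db = -3.2960
dE = sqrt(1.9290^2 + 4.5190^2 + (-3.2960)^2) = 5.9166


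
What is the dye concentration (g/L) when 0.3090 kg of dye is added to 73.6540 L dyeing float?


Formula: Conc = dye_mass(kg) / volume(L) * 1000
Substituting: Conc = 0.3090 / 73.6540 * 1000
Result: 4.1953 g/L


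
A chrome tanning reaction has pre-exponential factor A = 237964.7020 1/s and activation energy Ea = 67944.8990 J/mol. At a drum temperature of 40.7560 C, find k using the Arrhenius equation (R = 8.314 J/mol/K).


T_K = T_C + 273.15 = 40.7560 + 273.15 = 313.9060 K
exponent = -Ea / (R * T_K) = -67944.8990 / (8.314 * 313.9060) = -26.0344
k = A * exp(exponent) = 237964.7020 * exp(-26.0344) = 1.1747e-06 1/s


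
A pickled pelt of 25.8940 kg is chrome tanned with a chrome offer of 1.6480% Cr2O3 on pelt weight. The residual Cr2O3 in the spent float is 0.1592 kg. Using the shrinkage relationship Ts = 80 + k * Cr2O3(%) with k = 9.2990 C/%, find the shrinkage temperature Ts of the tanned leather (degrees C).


Offered = pelt * offer_pct / 100 = 25.8940 * 1.6480 / 100 = 0.4267 kg
Uptake = offered - residual = 0.4267 - 0.1592 = 0.2675 kg
Cr2O3% on pelt = uptake / pelt * 100 = 0.2675 / 25.8940 * 100 = 1.0332 %
Ts = 80 + k * Cr2O3% = 80 + 9.2990 * 1.0332 = 89.6076 C


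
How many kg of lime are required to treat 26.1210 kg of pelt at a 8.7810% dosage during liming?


Formula: Lime = substrate * pct / 100
Substituting: Lime = 26.1210 * 8.7810 / 100
Result: 2.2937 kg


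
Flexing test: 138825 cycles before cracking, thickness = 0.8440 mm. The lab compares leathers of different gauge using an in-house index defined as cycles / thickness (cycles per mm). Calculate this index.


Formula: Index = cycles / thickness
Substituting: Index = 138825 / 0.8440
Result: 164484.5972 cycles/mm


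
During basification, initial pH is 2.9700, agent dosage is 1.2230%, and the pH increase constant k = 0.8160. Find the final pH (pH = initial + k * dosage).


Formula: pH_final = pH_initial + k * base_pct
Substituting: pH_final = 2.9700 + 0.8160 * 1.2230
Result: 3.9680


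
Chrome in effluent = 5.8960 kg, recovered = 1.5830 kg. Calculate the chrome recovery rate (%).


Formula: Recovery = recovered / input * 100
Substituting: Recovery = 1.5830 / 5.8960 * 100
Result: 26.8487 %


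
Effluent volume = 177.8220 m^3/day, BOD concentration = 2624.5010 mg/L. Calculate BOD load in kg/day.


Formula: BOD_load = volume * conc / 1000
Substituting: BOD_load = 177.8220 * 2624.5010 / 1000
Result: 466.6940 kg/day


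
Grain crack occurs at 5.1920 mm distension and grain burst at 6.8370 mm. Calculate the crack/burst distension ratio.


Formula: Ratio = crack / burst
Substituting: Ratio = 5.1920 / 6.8370
Result: 0.7594


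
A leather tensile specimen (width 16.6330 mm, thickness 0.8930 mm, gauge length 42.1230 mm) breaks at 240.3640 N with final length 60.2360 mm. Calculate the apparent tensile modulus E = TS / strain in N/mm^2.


TS = F / (w * t) = 240.3640 / (16.6330 * 0.8930) = 16.1826 N/mm^2
strain = (Lf - L0) / L0 = (60.2360 - 42.1230) / 42.1230 = 0.4300
E = TS / strain = 16.1826 / 0.4300 = 37.6336 N/mm^2


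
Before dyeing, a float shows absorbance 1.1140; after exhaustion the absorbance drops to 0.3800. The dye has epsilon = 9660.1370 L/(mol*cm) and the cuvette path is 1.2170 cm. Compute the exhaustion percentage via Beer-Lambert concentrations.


c_initial = A_i / (epsilon * l) = 1.1140 / (9660.1370 * 1.2170) = 9.4757e-05 mol/L
c_final = A_f / (epsilon * l) = 0.3800 / (9660.1370 * 1.2170) = 3.2323e-05 mol/L
Exhaustion = (c_initial - c_final) / c_initial * 100 = (9.4757e-05 - 3.2323e-05) / 9.4757e-05 * 100 = 65.8887 %


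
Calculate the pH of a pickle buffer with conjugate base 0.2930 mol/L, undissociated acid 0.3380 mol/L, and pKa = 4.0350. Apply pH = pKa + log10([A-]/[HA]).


ratio = [A-] / [HA] = 0.2930 / 0.3380 = 0.8669
log10(ratio) = -0.0620491
pH = pKa + log10(ratio) = 4.0350 - 0.0620491 = 3.9730


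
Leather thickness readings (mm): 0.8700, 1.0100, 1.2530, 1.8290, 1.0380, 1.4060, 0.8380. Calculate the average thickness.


Formula: Average = sum / n
Substituting: Average = 8.2440 / 7
Result: 1.1777 mm


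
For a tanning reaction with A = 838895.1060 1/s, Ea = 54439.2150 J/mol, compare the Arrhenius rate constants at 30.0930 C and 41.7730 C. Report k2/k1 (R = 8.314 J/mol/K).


T1 = 30.0930 + 273.15 = 303.2430 K; T2 = 41.7730 + 273.15 = 314.9230 K
k1 = A * exp(-Ea/(R*T1)) = 838895.1060 * exp(-54439.2150/(8.314*303.2430)) = 3.5158e-04 1/s
k2 = A * exp(-Ea/(R*T2)) = 838895.1060 * exp(-54439.2150/(8.314*314.9230)) = 7.8313e-04 1/s
k2/k1 = 7.8313e-04 / 3.5158e-04 = 2.2274


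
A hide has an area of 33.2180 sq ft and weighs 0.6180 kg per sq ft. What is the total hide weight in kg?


Formula: Weight = area * weight_per_sqft
Substituting: Weight = 33.2180 * 0.6180
Result: 20.5287 kg


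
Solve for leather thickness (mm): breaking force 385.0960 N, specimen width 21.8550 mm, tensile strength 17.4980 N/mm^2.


Formula: t = F / (TS * w)
Substituting: t = 385.0960 / (17.4980 * 21.8550)
Result: 1.0070 mm


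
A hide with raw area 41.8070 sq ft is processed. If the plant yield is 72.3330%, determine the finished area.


Formula: finished = raw * yield / 100
Substituting: finished = 41.8070 * 72.3330 / 100
Result: 30.2403 sq ft


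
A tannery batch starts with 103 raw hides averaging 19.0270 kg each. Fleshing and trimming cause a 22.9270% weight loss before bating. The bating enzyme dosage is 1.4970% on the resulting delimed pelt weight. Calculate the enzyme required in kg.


Total_raw = N * avg_wt = 103 * 19.0270 = 1959.7810 kg
Substrate = Total_raw * (1 - loss/100) = 1959.7810 * (1 - 22.9270/100) = 1510.4620 kg
Enzyme = Substrate * pct / 100 = 1510.4620 * 1.4970 / 100 = 22.6116 kg


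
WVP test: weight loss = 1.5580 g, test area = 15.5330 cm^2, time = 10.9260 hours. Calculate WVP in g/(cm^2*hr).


Formula: WVP = loss / (area * time)
Substituting: WVP = 1.5580 / (15.5330 * 10.9260)
Result: 0.00918017 g/(cm^2*hr)


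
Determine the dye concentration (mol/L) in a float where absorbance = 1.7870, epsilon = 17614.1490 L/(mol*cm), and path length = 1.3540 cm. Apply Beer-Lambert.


Formula: c = A / (epsilon * l)
Substituting: c = 1.7870 / (17614.1490 * 1.3540)
Result: 7.4928e-05 mol/L


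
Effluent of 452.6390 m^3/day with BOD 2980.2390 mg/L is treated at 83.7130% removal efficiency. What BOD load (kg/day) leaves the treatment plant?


Load_in = volume * conc / 1000 = 452.6390 * 2980.2390 / 1000 = 1348.9724 kg/day
Removed = Load_in * eff / 100 = 1348.9724 * 83.7130 / 100 = 1129.2653 kg/day
Load_out = Load_in - Removed = 1348.9724 - 1129.2653 = 219.7071 kg/day


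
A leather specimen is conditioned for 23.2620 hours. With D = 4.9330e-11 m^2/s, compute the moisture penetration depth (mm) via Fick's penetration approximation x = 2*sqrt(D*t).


t = 23.2620 hr * 3600 = 83743.2000 s
D * t = 4.9330e-11 * 83743.2000 = 4.1311e-06
x = 2 * sqrt(D*t) = 2 * sqrt(4.1311e-06) = 0.004065 m = 4.0650 mm


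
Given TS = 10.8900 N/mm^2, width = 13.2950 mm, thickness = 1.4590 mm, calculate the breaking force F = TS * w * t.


Formula: F = TS * w * t
Substituting: F = 10.8900 * 13.2950 * 1.4590
Result: 211.2377 N


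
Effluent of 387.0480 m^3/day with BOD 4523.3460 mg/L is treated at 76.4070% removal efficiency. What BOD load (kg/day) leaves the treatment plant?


Load_in = volume * conc / 1000 = 387.0480 * 4523.3460 / 1000 = 1750.7520 kg/day
Removed = Load_in * eff / 100 = 1750.7520 * 76.4070 / 100 = 1337.6971 kg/day
Load_out = Load_in - Removed = 1750.7520 - 1337.6971 = 413.0549 kg/day


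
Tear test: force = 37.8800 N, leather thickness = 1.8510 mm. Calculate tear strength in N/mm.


Formula: Tear strength = force / thickness
Substituting: Tear strength = 37.8800 / 1.8510
Result: 20.4646 N/mm


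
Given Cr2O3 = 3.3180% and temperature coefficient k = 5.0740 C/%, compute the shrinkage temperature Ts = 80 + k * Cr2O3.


Formula: Ts = 80 + k * Cr2O3
Substituting: Ts = 80 + 5.0740 * 3.3180
Result: 96.8355 C


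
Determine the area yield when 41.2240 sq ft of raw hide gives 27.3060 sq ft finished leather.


Formula: Yield = finished / raw * 100
Substituting: Yield = 27.3060 / 41.2240 * 100
Result: 66.2381 %


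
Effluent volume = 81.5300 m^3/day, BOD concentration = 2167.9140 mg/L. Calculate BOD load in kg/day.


Formula: BOD_load = volume * conc / 1000
Substituting: BOD_load = 81.5300 * 2167.9140 / 1000
Result: 176.7500 kg/day


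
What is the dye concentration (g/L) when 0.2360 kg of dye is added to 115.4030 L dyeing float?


Formula: Conc = dye_mass(kg) / volume(L) * 1000
Substituting: Conc = 0.2360 / 115.4030 * 1000
Result: 2.0450 g/L


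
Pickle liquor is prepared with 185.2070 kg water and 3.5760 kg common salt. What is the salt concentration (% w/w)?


Formula: Conc = salt / (water + salt) * 100
Substituting: Conc = 3.5760 / (185.2070 + 3.5760) * 100
Result: 1.8942 %


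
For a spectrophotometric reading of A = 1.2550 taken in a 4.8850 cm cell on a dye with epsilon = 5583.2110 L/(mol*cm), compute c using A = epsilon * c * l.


Formula: c = A / (epsilon * l)
Substituting: c = 1.2550 / (5583.2110 * 4.8850)
Result: 4.6015e-05 mol/L


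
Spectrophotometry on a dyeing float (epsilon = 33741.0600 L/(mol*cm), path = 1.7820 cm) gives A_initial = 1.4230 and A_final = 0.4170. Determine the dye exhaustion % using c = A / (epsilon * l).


c_initial = A_i / (epsilon * l) = 1.4230 / (33741.0600 * 1.7820) = 2.3667e-05 mol/L
c_final = A_f / (epsilon * l) = 0.4170 / (33741.0600 * 1.7820) = 6.9354e-06 mol/L
Exhaustion = (c_initial - c_final) / c_initial * 100 = (2.3667e-05 - 6.9354e-06) / 2.3667e-05 * 100 = 70.6957 %


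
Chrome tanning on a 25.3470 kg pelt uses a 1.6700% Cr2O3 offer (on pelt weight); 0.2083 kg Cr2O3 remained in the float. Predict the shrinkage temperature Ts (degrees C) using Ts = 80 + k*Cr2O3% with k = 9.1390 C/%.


Offered = pelt * offer_pct / 100 = 25.3470 * 1.6700 / 100 = 0.4233 kg
Uptake = offered - residual = 0.4233 - 0.2083 = 0.2150 kg
Cr2O3% on pelt = uptake / pelt * 100 = 0.2150 / 25.3470 * 100 = 0.8482 %
Ts = 80 + k * Cr2O3% = 80 + 9.1390 * 0.8482 = 87.7518 C


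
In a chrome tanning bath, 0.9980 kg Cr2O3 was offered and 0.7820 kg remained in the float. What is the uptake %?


Formula: Uptake = (offered - residual) / offered * 100
Substituting: Uptake = (0.9980 - 0.7820) / 0.9980 * 100
Result: 21.6433 %


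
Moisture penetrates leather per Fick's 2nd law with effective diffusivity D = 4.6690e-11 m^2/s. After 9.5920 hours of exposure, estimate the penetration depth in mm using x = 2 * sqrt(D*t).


t = 9.5920 hr * 3600 = 34531.2000 s
D * t = 4.6690e-11 * 34531.2000 = 1.6123e-06
x = 2 * sqrt(D*t) = 2 * sqrt(1.6123e-06) = 0.0025395 m = 2.5395 mm


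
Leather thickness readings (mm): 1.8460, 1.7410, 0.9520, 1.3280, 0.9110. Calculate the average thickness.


Formula: Average = sum / n
Substituting: Average = 6.7780 / 5
Result: 1.3556 mm


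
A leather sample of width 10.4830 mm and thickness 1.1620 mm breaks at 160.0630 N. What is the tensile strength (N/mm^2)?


Formula: TS = force / (width * thickness)
Substituting: TS = 160.0630 / (10.4830 * 1.1620)
Result: 13.1401 N/mm^2


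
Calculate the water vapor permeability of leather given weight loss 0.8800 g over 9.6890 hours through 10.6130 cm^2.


Formula: WVP = loss / (area * time)
Substituting: WVP = 0.8800 / (10.6130 * 9.6890)
Result: 0.00855787 g/(cm^2*hr)


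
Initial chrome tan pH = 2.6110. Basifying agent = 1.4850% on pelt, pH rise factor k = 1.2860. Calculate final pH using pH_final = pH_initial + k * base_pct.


Formula: pH_final = pH_initial + k * base_pct
Substituting: pH_final = 2.6110 + 1.2860 * 1.4850
Result: 4.5207


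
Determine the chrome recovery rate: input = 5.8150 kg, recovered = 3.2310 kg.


Formula: Recovery = recovered / input * 100
Substituting: Recovery = 3.2310 / 5.8150 * 100
Result: 55.5632 %


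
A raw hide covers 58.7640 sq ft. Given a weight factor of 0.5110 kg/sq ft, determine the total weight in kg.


Formula: Weight = area * weight_per_sqft
Substituting: Weight = 58.7640 * 0.5110
Result: 30.0284 kg


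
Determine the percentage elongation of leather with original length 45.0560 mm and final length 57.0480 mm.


Formula: Elongation = (Lf - L0) / L0 * 100
Substituting: Elongation = (57.0480 - 45.0560) / 45.0560 * 100
Result: 26.6158 %


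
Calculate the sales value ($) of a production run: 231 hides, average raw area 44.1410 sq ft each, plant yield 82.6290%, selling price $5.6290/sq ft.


Raw_total = N * avg_area = 231 * 44.1410 = 10196.5710 sq ft
Finished = Raw_total * yield / 100 = 10196.5710 * 82.6290 / 100 = 8425.3247 sq ft
Value = Finished * price = 8425.3247 * 5.6290 = 47426.1525 $


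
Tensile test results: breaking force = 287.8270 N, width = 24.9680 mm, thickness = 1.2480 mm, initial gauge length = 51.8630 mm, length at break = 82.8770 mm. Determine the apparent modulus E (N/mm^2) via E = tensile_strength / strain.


TS = F / (w * t) = 287.8270 / (24.9680 * 1.2480) = 9.2370 N/mm^2
strain = (Lf - L0) / L0 = (82.8770 - 51.8630) / 51.8630 = 0.5980
E = TS / strain = 9.2370 / 0.5980 = 15.4466 N/mm^2


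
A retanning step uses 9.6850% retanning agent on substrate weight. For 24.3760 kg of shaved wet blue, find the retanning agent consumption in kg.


Formula: Retan = substrate * pct / 100
Substituting: Retan = 24.3760 * 9.6850 / 100
Result: 2.3608 kg


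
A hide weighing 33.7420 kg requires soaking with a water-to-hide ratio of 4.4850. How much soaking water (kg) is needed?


Formula: Water = hide_weight * ratio
Substituting: Water = 33.7420 * 4.4850
Result: 151.3329 kg


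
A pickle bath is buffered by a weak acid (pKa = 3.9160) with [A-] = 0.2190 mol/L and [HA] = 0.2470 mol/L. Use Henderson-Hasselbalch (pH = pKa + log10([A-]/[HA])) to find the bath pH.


ratio = [A-] / [HA] = 0.2190 / 0.2470 = 0.8866
log10(ratio) = -0.0522528
pH = pKa + log10(ratio) = 3.9160 - 0.0522528 = 3.8637


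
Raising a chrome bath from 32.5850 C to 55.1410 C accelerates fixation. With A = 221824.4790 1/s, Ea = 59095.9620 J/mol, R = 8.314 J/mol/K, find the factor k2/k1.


T1 = 32.5850 + 273.15 = 305.7350 K; T2 = 55.1410 + 273.15 = 328.2910 K
k1 = A * exp(-Ea/(R*T1)) = 221824.4790 * exp(-59095.9620/(8.314*305.7350)) = 1.7747e-05 1/s
k2 = A * exp(-Ea/(R*T2)) = 221824.4790 * exp(-59095.9620/(8.314*328.2910)) = 8.7673e-05 1/s
k2/k1 = 8.7673e-05 / 1.7747e-05 = 4.9400


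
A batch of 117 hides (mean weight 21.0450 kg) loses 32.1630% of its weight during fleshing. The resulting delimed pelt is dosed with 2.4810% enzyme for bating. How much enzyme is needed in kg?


Total_raw = N * avg_wt = 117 * 21.0450 = 2462.2650 kg
Substrate = Total_raw * (1 - loss/100) = 2462.2650 * (1 - 32.1630/100) = 1670.3267 kg
Enzyme = Substrate * pct / 100 = 1670.3267 * 2.4810 / 100 = 41.4408 kg


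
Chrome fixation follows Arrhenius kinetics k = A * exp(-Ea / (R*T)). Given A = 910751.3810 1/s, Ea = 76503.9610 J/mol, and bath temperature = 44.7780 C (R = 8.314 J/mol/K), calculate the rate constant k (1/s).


T_K = T_C + 273.15 = 44.7780 + 273.15 = 317.9280 K
exponent = -Ea / (R * T_K) = -76503.9610 / (8.314 * 317.9280) = -28.9431
k = A * exp(exponent) = 910751.3810 * exp(-28.9431) = 2.4523e-07 1/s


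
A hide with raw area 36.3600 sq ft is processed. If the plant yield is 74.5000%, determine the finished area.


Formula: finished = raw * yield / 100
Substituting: finished = 36.3600 * 74.5000 / 100
Result: 27.0882 sq ft


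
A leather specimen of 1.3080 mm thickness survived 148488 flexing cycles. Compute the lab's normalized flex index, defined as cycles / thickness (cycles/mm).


Formula: Index = cycles / thickness
Substituting: Index = 148488 / 1.3080
Result: 113522.9358 cycles/mm


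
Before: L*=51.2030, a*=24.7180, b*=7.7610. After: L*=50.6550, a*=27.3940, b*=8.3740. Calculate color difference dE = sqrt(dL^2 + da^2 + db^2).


dL = -0.5480, da = 2.6760, db = 0.6130
dE = sqrt((-0.5480)^2 + 2.6760^2 + 0.6130^2) = 2.7995


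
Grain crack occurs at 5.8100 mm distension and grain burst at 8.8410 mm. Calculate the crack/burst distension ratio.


Formula: Ratio = crack / burst
Substituting: Ratio = 5.8100 / 8.8410
Result: 0.6572


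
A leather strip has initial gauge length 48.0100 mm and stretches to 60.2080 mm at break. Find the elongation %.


Formula: Elongation = (Lf - L0) / L0 * 100
Substituting: Elongation = (60.2080 - 48.0100) / 48.0100 * 100
Result: 25.4072 %


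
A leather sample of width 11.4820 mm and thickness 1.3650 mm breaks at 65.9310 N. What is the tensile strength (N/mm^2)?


Formula: TS = force / (width * thickness)
Substituting: TS = 65.9310 / (11.4820 * 1.3650)
Result: 4.2067 N/mm^2


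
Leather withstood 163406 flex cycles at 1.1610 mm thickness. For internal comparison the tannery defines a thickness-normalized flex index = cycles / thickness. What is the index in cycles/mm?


Formula: Index = cycles / thickness
Substituting: Index = 163406 / 1.1610
Result: 140745.9087 cycles/mm


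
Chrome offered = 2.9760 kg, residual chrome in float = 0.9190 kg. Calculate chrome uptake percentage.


Formula: Uptake = (offered - residual) / offered * 100
Substituting: Uptake = (2.9760 - 0.9190) / 2.9760 * 100
Result: 69.1196 %


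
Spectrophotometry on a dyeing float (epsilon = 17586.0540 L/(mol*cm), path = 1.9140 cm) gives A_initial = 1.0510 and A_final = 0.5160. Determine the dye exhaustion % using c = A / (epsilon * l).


c_initial = A_i / (epsilon * l) = 1.0510 / (17586.0540 * 1.9140) = 3.1224e-05 mol/L
c_final = A_f / (epsilon * l) = 0.5160 / (17586.0540 * 1.9140) = 1.5330e-05 mol/L
Exhaustion = (c_initial - c_final) / c_initial * 100 = (3.1224e-05 - 1.5330e-05) / 3.1224e-05 * 100 = 50.9039 %


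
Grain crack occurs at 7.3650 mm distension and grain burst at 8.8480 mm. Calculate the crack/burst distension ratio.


Formula: Ratio = crack / burst
Substituting: Ratio = 7.3650 / 8.8480
Result: 0.8324


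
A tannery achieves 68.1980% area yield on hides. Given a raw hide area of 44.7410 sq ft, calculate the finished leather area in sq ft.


Formula: finished = raw * yield / 100
Substituting: finished = 44.7410 * 68.1980 / 100
Result: 30.5125 sq ft


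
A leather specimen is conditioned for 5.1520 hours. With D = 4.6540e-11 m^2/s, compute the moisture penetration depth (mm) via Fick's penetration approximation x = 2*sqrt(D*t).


t = 5.1520 hr * 3600 = 18547.2000 s
D * t = 4.6540e-11 * 18547.2000 = 8.6319e-07
x = 2 * sqrt(D*t) = 2 * sqrt(8.6319e-07) = 0.00185816 m = 1.8582 mm


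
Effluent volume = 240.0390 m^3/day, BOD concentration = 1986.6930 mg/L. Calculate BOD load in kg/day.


Formula: BOD_load = volume * conc / 1000
Substituting: BOD_load = 240.0390 * 1986.6930 / 1000
Result: 476.8838 kg/day


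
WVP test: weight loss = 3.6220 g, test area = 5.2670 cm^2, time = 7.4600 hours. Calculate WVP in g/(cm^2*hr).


Formula: WVP = loss / (area * time)
Substituting: WVP = 3.6220 / (5.2670 * 7.4600)
Result: 0.092182 g/(cm^2*hr)
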